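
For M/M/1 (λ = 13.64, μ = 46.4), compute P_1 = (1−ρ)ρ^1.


ρ = 13.64/46.4 = 0.2940
P_n = (1−ρ)·ρ^n = (1 − 0.2940)·0.2940^1 = 0.7060·0.293966 = 0.207550

Final: 0.207550


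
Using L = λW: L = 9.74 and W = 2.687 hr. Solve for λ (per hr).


λ = L/W = 9.74/2.687 = 3.6249 /hr

Final: 3.6249 /hr


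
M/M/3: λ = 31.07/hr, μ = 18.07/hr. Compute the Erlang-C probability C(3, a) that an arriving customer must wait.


a = λ/μ = 1.7194; ρ = a/3 = 0.5731
P₀ = 0.161749 (from M/M/c formula)
C(c,a) = [a^c/(c!(1−ρ))]·P₀ = [5.08334/(6·0.4269)]·0.161749
= 1.98479·0.161749 = 0.321037

Final: 0.321037


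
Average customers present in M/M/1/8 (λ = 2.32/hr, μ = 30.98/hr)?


ρ = 2.32/30.98 = 0.07489
L = ρ[1 − (K+1)ρ^K + Kρ^(K+1)] / [(1−ρ)(1−ρ^(K+1))]
Numerator: 0.07489·(1 − 9·9.891e-10 + 8·7.407e-11) = 0.074887
Denominator: (0.9251)·(1.000000) = 0.925113
L = 0.074887/0.925113 = 0.08095

Final: 0.08095


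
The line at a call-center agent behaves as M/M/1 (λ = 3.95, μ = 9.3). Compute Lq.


ρ = 3.95/9.3 = 0.4247
Lq = ρ²/(1−ρ) = 0.1804/0.5753 = 0.3136

Final: 0.3136


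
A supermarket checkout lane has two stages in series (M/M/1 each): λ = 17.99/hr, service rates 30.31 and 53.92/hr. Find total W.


Each node sees arrival rate λ = 17.99/hr (tandem ⇒ throughput preserved).
W₁ = 1/(μ₁−λ) = 1/(30.31−17.99) = 0.08117 hr
W₂ = 1/(μ₂−λ) = 1/(53.92−17.99) = 0.02783 hr
W_total = W₁ + W₂ = 0.08117 + 0.02783 = 0.10900 hr

Final: 0.10900 hr


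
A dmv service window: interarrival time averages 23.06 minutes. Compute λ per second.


λ = 1/(interarrival time) in consistent units.
1 second = 0.0166667 min, so λ = 0.0166667/23.06 = 0.0007228 per second

Final: 0.0007228 /sec


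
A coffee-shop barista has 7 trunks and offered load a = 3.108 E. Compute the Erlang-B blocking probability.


B(c,a) = (a^c/c!) / Σ_{k=0}^{c} a^k/k!
a^7/7! = 0.555823
Σ terms (k=0..7): 1.00000 + 3.10800 + 4.82983 + 5.00371 + 3.88788 + 2.41671 + 1.25185 + 0.55582 = 22.053800
B = 0.555823/22.053800 = 0.025203

Final: 0.025203


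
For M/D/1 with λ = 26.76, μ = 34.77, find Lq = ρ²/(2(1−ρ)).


ρ = 26.76/34.77 = 0.7696
M/D/1: Lq = ρ²/(2(1−ρ)) = 0.5923/(2·0.2304) = 1.28560

Final: 1.28560


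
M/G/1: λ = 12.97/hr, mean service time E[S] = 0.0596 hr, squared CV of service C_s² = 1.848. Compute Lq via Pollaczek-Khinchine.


ρ = λ·E[S] = 12.97·0.0596 = 0.7730
Lq = ρ²(1+C_s²)/(2(1−ρ)) = 0.5975·(1+1.848)/(2·0.2270)
= 0.5975·2.8480/0.4540 = 3.74869

Final: 3.74869


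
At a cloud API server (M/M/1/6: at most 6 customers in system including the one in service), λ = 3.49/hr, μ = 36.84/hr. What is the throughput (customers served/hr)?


ρ = 0.09473; P_K = (1−ρ)ρ^6/(1−ρ^7) = 0.0000006544
λ_eff = λ(1 − P_K) = 3.49·(1 − 0.0000006544) = 3.49·0.999999 = 3.4900 /hr

Final: 3.4900 /hr


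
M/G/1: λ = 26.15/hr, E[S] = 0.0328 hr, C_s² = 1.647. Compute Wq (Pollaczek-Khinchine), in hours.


ρ = λ·E[S] = 26.15·0.0328 = 0.8577
E[S²] = E[S]²(1+C_s²) = 0.0328²·(1+1.647) = 0.002848
Wq = λ·E[S²]/(2(1−ρ)) = 26.15·0.002848/(2·0.1423) = 0.26170 hr

Final: 0.26170 hr


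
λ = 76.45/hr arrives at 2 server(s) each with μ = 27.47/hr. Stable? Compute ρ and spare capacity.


Total capacity cμ = 2·27.47 = 54.94/hr
ρ = λ/(cμ) = 76.45/54.94 = 1.3915
Stable ⇔ ρ < 1: NO
Spare capacity = cμ − λ = 54.94 − 76.45 = -21.51/hr

Final: ρ = 1.3915; unstable; margin = -21.51/hr


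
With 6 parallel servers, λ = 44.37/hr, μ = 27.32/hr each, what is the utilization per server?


ρ = λ/(cμ) = 44.37/(6·27.32) = 44.37/163.92 = 0.2707

Final: 0.2707


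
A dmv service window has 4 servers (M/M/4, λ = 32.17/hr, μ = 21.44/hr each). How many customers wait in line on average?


a = λ/μ = 1.5005; ρ = a/4 = 0.3751
P₀ = 0.220888
Lq = P₀·a^c·ρ / (c!·(1−ρ)²) = 0.220888·5.06880·0.3751/(24·0.39048)
= 0.04482

Final: 0.04482


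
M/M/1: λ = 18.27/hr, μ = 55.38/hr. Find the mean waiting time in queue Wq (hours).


ρ = 18.27/55.38 = 0.3299
Wq = ρ/(μ−λ) = 0.3299/(55.38 − 18.27) = 0.3299/37.11 = 0.008890 hr

Final: 0.008890 hr


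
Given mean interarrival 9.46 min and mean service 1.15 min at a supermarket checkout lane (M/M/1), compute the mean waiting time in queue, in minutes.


λ = 60/9.46 = 6.3425 /hr
μ = 60/1.15 = 52.1739 /hr
ρ = λ/μ = 6.3425/52.1739 = 0.1216
Wq = ρ/(μ−λ) = 0.1216/(52.1739−6.3425) = 0.002652 hr
In minutes: 0.002652·60 = 0.1591 min

Final: 0.1591 min


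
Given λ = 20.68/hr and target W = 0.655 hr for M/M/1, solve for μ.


W = 1/(μ−λ) ⇒ μ − λ = 1/W = 1/0.655 = 1.5267
μ = λ + 1/W = 20.68 + 1.5267 = 22.2067 per hr

Final: 22.2067 /hr


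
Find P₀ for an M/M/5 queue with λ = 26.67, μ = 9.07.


a = λ/μ = 26.67/9.07 = 2.9405; ρ = a/c = 0.5881
Σ_{k=0}^{4} a^k/k! (terms k=0..4) = 1.00000 + 2.94046 + 4.32316 + 4.23737 + 3.11495 = 15.61594
Tail: a^5/(5!(1−ρ)) = 219.82579/(120·0.4119) = 4.44731
P₀ = 1/(15.61594 + 4.44731) = 1/20.06326 = 0.049842

Final: 0.049842


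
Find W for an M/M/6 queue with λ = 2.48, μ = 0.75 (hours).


a = 3.3067; ρ = 0.5511; P₀ = 0.035562
Lq = P₀·a^c·ρ/(c!(1−ρ)²) = 0.17659
Wq = Lq/λ = 0.17659/2.48 = 0.07120 hr
W = Wq + 1/μ = 0.07120 + 1.33333 = 1.40454 hr

Final: 1.40454 hr


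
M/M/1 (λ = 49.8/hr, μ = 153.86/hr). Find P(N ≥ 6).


ρ = 49.8/153.86 = 0.3237
P(N ≥ n) = ρ^n = 0.3237^6 = 0.001150

Final: 0.001150


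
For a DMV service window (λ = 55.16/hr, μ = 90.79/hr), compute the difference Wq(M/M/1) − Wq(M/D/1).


ρ = 55.16/90.79 = 0.6076
Wq(M/M/1) = ρ/(μ−λ) = 0.6076/35.63 = 0.01705 hr
Wq(M/D/1) = ρ/(2(μ−λ)) = 0.008526 hr
Savings = 0.01705 − 0.008526 = 0.008526 hr

Final: 0.008526 hr


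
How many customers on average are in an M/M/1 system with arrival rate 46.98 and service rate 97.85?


ρ = λ/μ = 46.98/97.85 = 0.4801
L = ρ/(1−ρ) = 0.4801/(1 − 0.4801) = 0.4801/0.5199 = 0.9235

Final: 0.9235


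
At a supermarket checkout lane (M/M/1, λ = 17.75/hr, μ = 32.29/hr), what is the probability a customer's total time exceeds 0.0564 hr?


W ~ Exponential(μ−λ) for M/M/1.
μ − λ = 32.29 − 17.75 = 14.5400
P(W > t) = e^{−(μ−λ)t} = e^{−0.8201} = 0.440407

Final: 0.440407


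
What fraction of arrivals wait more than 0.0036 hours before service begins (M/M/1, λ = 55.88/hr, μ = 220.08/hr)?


ρ = 55.88/220.08 = 0.2539
P(Wq > t) = ρ·e^{−(μ−λ)t} = 0.2539·e^{−0.5911}
= 0.2539·0.553707 = 0.140590

Final: 0.140590


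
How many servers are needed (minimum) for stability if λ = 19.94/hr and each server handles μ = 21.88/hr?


Stability requires cμ > λ ⇔ c > λ/μ.
λ/μ = 19.94/21.88 = 0.9113
Minimum integer c = ⌊0.9113⌋ + 1 = 1
Check: 1·21.88 = 21.88 > 19.94, while 0·21.88 = 0.00 ≤ 19.94

Final: 1 servers


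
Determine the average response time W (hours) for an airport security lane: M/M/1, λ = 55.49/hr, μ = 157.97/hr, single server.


W = 1/(μ−λ) = 1/(157.97 − 55.49) = 1/102.48 = 0.009758 hr

Final: 0.009758 hr


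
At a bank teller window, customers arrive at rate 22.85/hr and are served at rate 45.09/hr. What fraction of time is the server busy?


ρ = λ/μ = 22.85/45.09 = 0.5068

Final: 0.5068


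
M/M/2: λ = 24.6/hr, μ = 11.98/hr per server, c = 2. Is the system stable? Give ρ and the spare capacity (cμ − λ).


Total capacity cμ = 2·11.98 = 23.96/hr
ρ = λ/(cμ) = 24.6/23.96 = 1.0267
Stable ⇔ ρ < 1: NO
Spare capacity = cμ − λ = 23.96 − 24.6 = -0.64/hr

Final: ρ = 1.0267; unstable; margin = -0.64/hr


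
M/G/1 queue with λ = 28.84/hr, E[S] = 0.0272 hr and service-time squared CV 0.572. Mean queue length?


ρ = λ·E[S] = 28.84·0.0272 = 0.7844
Lq = ρ²(1+C_s²)/(2(1−ρ)) = 0.6154·(1+0.572)/(2·0.2156)
= 0.6154·1.5720/0.4311 = 2.24388

Final: 2.24388


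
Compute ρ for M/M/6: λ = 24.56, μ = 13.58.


ρ = λ/(cμ) = 24.56/(6·13.58) = 24.56/81.48 = 0.3014

Final: 0.3014


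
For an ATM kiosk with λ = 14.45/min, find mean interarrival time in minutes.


Mean interarrival time = 1/λ = 1/14.45 minute = 0.06920 minute
In minutes: 0.06920 × 1 = 0.06920 min

Final: 0.06920 min


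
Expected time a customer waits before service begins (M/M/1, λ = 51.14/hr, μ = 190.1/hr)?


ρ = 51.14/190.1 = 0.2690
Wq = ρ/(μ−λ) = 0.2690/(190.1 − 51.14) = 0.2690/138.96 = 0.001936 hr

Final: 0.001936 hr


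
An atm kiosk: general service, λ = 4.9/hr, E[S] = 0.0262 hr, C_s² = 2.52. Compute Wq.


ρ = λ·E[S] = 4.9·0.0262 = 0.1284
E[S²] = E[S]²(1+C_s²) = 0.0262²·(1+2.52) = 0.002416
Wq = λ·E[S²]/(2(1−ρ)) = 4.9·0.002416/(2·0.8716) = 0.006792 hr

Final: 0.006792 hr


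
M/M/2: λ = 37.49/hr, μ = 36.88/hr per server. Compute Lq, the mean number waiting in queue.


a = λ/μ = 1.0165; ρ = a/2 = 0.5083
P₀ = 0.326022
Lq = P₀·a^c·ρ / (c!·(1−ρ)²) = 0.326022·1.03335·0.5083/(2·0.24180)
= 0.35409

Final: 0.35409


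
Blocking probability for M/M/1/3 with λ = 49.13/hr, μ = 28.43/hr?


ρ = λ/μ = 49.13/28.43 = 1.7281
P_K = (1−ρ)ρ^K/(1−ρ^(K+1)) = (-0.7281·5.160713)/(1 − 8.918249)
= -3.757536/-7.918249 = 0.474541

Final: 0.474541


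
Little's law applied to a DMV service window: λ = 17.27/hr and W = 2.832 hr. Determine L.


L = λW = 17.27·2.832 = 48.9086

Final: 48.9086


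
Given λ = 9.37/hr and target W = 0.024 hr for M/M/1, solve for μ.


W = 1/(μ−λ) ⇒ μ − λ = 1/W = 1/0.024 = 41.6667
μ = λ + 1/W = 9.37 + 41.6667 = 51.0367 per hr

Final: 51.0367 /hr


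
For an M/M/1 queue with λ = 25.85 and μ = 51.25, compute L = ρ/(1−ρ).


ρ = λ/μ = 25.85/51.25 = 0.5044
L = ρ/(1−ρ) = 0.5044/(1 − 0.5044) = 0.5044/0.4956 = 1.0177

Final: 1.0177


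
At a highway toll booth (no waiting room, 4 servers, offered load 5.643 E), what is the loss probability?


B(c,a) = (a^c/c!) / Σ_{k=0}^{c} a^k/k!
a^4/4! = 42.250219
Σ terms (k=0..4): 1.00000 + 5.64300 + 15.92172 + 29.94876 + 42.25022 = 94.763707
B = 42.250219/94.763707 = 0.445848

Final: 0.445848


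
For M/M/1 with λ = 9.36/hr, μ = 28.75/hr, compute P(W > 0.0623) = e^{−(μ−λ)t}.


W ~ Exponential(μ−λ) for M/M/1.
μ − λ = 28.75 − 9.36 = 19.3900
P(W > t) = e^{−(μ−λ)t} = e^{−1.2080} = 0.298795

Final: 0.298795


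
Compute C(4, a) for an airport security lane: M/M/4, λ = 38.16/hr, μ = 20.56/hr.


a = λ/μ = 1.8560; ρ = a/4 = 0.4640
P₀ = 0.152286 (from M/M/c formula)
C(c,a) = [a^c/(c!(1−ρ))]·P₀ = [11.86700/(24·0.5360)]·0.152286
= 0.92251·0.152286 = 0.140485

Final: 0.140485


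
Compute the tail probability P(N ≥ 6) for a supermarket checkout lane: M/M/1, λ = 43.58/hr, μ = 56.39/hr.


ρ = 43.58/56.39 = 0.7728
P(N ≥ n) = ρ^n = 0.7728^6 = 0.213064

Final: 0.213064


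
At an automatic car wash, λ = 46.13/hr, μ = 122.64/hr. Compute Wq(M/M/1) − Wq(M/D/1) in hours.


ρ = 46.13/122.64 = 0.3761
Wq(M/M/1) = ρ/(μ−λ) = 0.3761/76.51 = 0.004916 hr
Wq(M/D/1) = ρ/(2(μ−λ)) = 0.002458 hr
Savings = 0.004916 − 0.002458 = 0.002458 hr

Final: 0.002458 hr


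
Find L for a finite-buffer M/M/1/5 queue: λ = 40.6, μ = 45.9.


ρ = 40.6/45.9 = 0.8845
L = ρ[1 − (K+1)ρ^K + Kρ^(K+1)] / [(1−ρ)(1−ρ^(K+1))]
Numerator: 0.8845·(1 − 6·0.541460 + 5·0.478939) = 0.129081
Denominator: (0.1155)·(0.521061) = 0.060166
L = 0.129081/0.060166 = 2.1454

Final: 2.1454


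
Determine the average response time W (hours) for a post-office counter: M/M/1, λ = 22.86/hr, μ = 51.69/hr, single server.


W = 1/(μ−λ) = 1/(51.69 − 22.86) = 1/28.83 = 0.03469 hr

Final: 0.03469 hr


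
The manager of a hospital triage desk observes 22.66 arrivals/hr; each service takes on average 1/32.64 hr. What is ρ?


ρ = λ/μ = 22.66/32.64 = 0.6942

Final: 0.6942


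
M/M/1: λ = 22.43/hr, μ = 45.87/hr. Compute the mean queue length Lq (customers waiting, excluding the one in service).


ρ = 22.43/45.87 = 0.4890
Lq = ρ²/(1−ρ) = 0.2391/0.5110 = 0.4679

Final: 0.4679


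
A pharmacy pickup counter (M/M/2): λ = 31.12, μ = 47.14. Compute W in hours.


a = 0.6602; ρ = 0.3301; P₀ = 0.503668
Lq = P₀·a^c·ρ/(c!(1−ρ)²) = 0.08072
Wq = Lq/λ = 0.08072/31.12 = 0.002594 hr
W = Wq + 1/μ = 0.002594 + 0.02121 = 0.02381 hr

Final: 0.02381 hr


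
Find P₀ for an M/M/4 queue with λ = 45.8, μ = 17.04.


a = λ/μ = 45.8/17.04 = 2.6878; ρ = a/c = 0.6719
Σ_{k=0}^{3} a^k/k! (terms k=0..3) = 1.00000 + 2.68779 + 3.61212 + 3.23621 = 10.53612
Tail: a^4/(4!(1−ρ)) = 52.18955/(24·0.3281) = 6.62873
P₀ = 1/(10.53612 + 6.62873) = 1/17.16484 = 0.058259

Final: 0.058259


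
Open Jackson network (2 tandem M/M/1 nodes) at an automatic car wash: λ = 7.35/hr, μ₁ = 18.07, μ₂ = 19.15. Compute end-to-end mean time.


Each node sees arrival rate λ = 7.35/hr (tandem ⇒ throughput preserved).
W₁ = 1/(μ₁−λ) = 1/(18.07−7.35) = 0.09328 hr
W₂ = 1/(μ₂−λ) = 1/(19.15−7.35) = 0.08475 hr
W_total = W₁ + W₂ = 0.09328 + 0.08475 = 0.17803 hr

Final: 0.17803 hr


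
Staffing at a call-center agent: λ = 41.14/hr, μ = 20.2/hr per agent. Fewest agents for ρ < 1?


Stability requires cμ > λ ⇔ c > λ/μ.
λ/μ = 41.14/20.2 = 2.0366
Minimum integer c = ⌊2.0366⌋ + 1 = 3
Check: 3·20.2 = 60.60 > 41.14, while 2·20.2 = 40.40 ≤ 41.14

Final: 3 servers


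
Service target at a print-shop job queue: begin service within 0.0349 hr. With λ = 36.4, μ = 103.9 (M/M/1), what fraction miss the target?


ρ = 36.4/103.9 = 0.3503
P(Wq > t) = ρ·e^{−(μ−λ)t} = 0.3503·e^{−2.3558}
= 0.3503·0.094822 = 0.033220

Final: 0.033220


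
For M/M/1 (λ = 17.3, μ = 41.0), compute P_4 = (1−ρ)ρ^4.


ρ = 17.3/41.0 = 0.4220
P_n = (1−ρ)·ρ^n = (1 − 0.4220)·0.4220^4 = 0.5780·0.031699 = 0.018324

Final: 0.018324


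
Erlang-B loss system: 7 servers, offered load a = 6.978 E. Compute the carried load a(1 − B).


B(7,6.978) = 0.247508 (Erlang-B)
Carried load = a(1 − B) = 6.978·(1 − 0.247508) = 6.978·0.752492 = 5.2509 E

Final: 5.2509 Erlangs


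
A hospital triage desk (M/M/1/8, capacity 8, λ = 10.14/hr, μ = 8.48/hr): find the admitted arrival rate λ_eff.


ρ = 1.1958; P_K = (1−ρ)ρ^8/(1−ρ^9) = 0.204658
λ_eff = λ(1 − P_K) = 10.14·(1 − 0.204658) = 10.14·0.795342 = 8.0648 /hr

Final: 8.0648 /hr


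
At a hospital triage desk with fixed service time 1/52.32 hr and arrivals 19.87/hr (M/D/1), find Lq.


ρ = 19.87/52.32 = 0.3798
M/D/1: Lq = ρ²/(2(1−ρ)) = 0.1442/(2·0.6202) = 0.11627

Final: 0.11627


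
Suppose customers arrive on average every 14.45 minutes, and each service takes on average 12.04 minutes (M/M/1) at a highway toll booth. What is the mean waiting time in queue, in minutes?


λ = 60/14.45 = 4.1522 /hr
μ = 60/12.04 = 4.9834 /hr
ρ = λ/μ = 4.1522/4.9834 = 0.8332
Wq = ρ/(μ−λ) = 0.8332/(4.9834−4.1522) = 1.00250 hr
In minutes: 1.00250·60 = 60.150 min

Final: 60.150 min


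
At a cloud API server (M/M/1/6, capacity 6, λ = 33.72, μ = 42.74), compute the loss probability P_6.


ρ = λ/μ = 33.72/42.74 = 0.7890
P_K = (1−ρ)ρ^K/(1−ρ^(K+1)) = (0.2110·0.241167)/(1 − 0.190270)
= 0.050897/0.809730 = 0.062857

Final: 0.062857


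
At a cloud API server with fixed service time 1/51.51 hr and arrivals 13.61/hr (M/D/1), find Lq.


ρ = 13.61/51.51 = 0.2642
M/D/1: Lq = ρ²/(2(1−ρ)) = 0.06981/(2·0.7358) = 0.04744

Final: 0.04744


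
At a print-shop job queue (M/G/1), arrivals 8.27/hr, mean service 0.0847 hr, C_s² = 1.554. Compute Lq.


ρ = λ·E[S] = 8.27·0.0847 = 0.7005
Lq = ρ²(1+C_s²)/(2(1−ρ)) = 0.4907·(1+1.554)/(2·0.2995)
= 0.4907·2.5540/0.5991 = 2.09183

Final: 2.09183


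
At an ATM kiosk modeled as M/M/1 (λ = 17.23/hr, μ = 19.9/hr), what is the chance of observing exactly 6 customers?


ρ = 17.23/19.9 = 0.8658
P_n = (1−ρ)·ρ^n = (1 − 0.8658)·0.8658^6 = 0.1342·0.421302 = 0.056526

Final: 0.056526


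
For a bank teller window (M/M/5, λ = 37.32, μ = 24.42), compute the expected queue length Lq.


a = λ/μ = 1.5283; ρ = a/5 = 0.3057
P₀ = 0.216532
Lq = P₀·a^c·ρ / (c!·(1−ρ)²) = 0.216532·8.33643·0.3057/(120·0.48212)
= 0.009537

Final: 0.009537


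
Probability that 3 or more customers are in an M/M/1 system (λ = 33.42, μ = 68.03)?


ρ = 33.42/68.03 = 0.4913
P(N ≥ n) = ρ^n = 0.4913^3 = 0.118554

Final: 0.118554


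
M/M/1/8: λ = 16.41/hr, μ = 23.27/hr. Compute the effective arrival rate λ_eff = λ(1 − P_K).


ρ = 0.7052; P_K = (1−ρ)ρ^8/(1−ρ^9) = 0.018844
λ_eff = λ(1 − P_K) = 16.41·(1 − 0.018844) = 16.41·0.981156 = 16.1008 /hr

Final: 16.1008 /hr


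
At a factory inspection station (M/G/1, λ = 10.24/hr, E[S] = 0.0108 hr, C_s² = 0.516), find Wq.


ρ = λ·E[S] = 10.24·0.0108 = 0.1106
E[S²] = E[S]²(1+C_s²) = 0.0108²·(1+0.516) = 0.0001768
Wq = λ·E[S²]/(2(1−ρ)) = 10.24·0.0001768/(2·0.8894) = 0.001018 hr

Final: 0.001018 hr


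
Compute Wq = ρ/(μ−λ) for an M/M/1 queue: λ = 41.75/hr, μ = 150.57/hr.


ρ = 41.75/150.57 = 0.2773
Wq = ρ/(μ−λ) = 0.2773/(150.57 − 41.75) = 0.2773/108.82 = 0.002548 hr

Final: 0.002548 hr


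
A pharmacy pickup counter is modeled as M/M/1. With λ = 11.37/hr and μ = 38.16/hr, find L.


ρ = λ/μ = 11.37/38.16 = 0.2980
L = ρ/(1−ρ) = 0.2980/(1 − 0.2980) = 0.2980/0.7020 = 0.4244

Final: 0.4244


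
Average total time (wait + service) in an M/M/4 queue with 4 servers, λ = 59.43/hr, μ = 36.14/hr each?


a = 1.6444; ρ = 0.4111; P₀ = 0.190293
Lq = P₀·a^c·ρ/(c!(1−ρ)²) = 0.06873
Wq = Lq/λ = 0.06873/59.43 = 0.001157 hr
W = Wq + 1/μ = 0.001157 + 0.02767 = 0.02883 hr

Final: 0.02883 hr


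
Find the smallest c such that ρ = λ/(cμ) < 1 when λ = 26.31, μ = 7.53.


Stability requires cμ > λ ⇔ c > λ/μ.
λ/μ = 26.31/7.53 = 3.4940
Minimum integer c = ⌊3.4940⌋ + 1 = 4
Check: 4·7.53 = 30.12 > 26.31, while 3·7.53 = 22.59 ≤ 26.31

Final: 4 servers


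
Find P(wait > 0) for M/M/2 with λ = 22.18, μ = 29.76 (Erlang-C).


a = λ/μ = 0.7453; ρ = a/2 = 0.3726
P₀ = 0.457038 (from M/M/c formula)
C(c,a) = [a^c/(c!(1−ρ))]·P₀ = [0.55547/(2·0.6274)]·0.457038
= 0.44271·0.457038 = 0.202334

Final: 0.202334


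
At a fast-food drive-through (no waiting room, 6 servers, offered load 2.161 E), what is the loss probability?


B(c,a) = (a^c/c!) / Σ_{k=0}^{c} a^k/k!
a^6/6! = 0.141448
Σ terms (k=0..6): 1.00000 + 2.16100 + 2.33496 + 1.68195 + 0.90867 + 0.39273 + 0.14145 = 8.620760
B = 0.141448/8.620760 = 0.016408

Final: 0.016408


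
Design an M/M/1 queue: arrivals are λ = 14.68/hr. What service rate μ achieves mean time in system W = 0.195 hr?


W = 1/(μ−λ) ⇒ μ − λ = 1/W = 1/0.195 = 5.1282
μ = λ + 1/W = 14.68 + 5.1282 = 19.8082 per hr

Final: 19.8082 /hr


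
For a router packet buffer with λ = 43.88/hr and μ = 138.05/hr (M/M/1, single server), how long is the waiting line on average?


ρ = 43.88/138.05 = 0.3179
Lq = ρ²/(1−ρ) = 0.1010/0.6821 = 0.1481

Final: 0.1481


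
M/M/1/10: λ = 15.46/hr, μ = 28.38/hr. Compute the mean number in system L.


ρ = 15.46/28.38 = 0.5447
L = ρ[1 − (K+1)ρ^K + Kρ^(K+1)] / [(1−ρ)(1−ρ^(K+1))]
Numerator: 0.5447·(1 − 11·0.002301 + 10·0.001254) = 0.537789
Denominator: (0.4553)·(0.998746) = 0.454679
L = 0.537789/0.454679 = 1.1828

Final: 1.1828


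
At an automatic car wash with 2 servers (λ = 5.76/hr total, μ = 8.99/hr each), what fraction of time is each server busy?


ρ = λ/(cμ) = 5.76/(2·8.99) = 5.76/17.98 = 0.3204

Final: 0.3204


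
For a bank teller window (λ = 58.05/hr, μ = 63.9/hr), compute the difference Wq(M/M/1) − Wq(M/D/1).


ρ = 58.05/63.9 = 0.9085
Wq(M/M/1) = ρ/(μ−λ) = 0.9085/5.85 = 0.15529 hr
Wq(M/D/1) = ρ/(2(μ−λ)) = 0.07765 hr
Savings = 0.15529 − 0.07765 = 0.07765 hr

Final: 0.07765 hr


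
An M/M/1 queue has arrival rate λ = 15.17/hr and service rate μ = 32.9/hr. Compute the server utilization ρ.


ρ = λ/μ = 15.17/32.9 = 0.4611

Final: 0.4611


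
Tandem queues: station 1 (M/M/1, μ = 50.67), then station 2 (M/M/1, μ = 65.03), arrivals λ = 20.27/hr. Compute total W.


Each node sees arrival rate λ = 20.27/hr (tandem ⇒ throughput preserved).
W₁ = 1/(μ₁−λ) = 1/(50.67−20.27) = 0.03289 hr
W₂ = 1/(μ₂−λ) = 1/(65.03−20.27) = 0.02234 hr
W_total = W₁ + W₂ = 0.03289 + 0.02234 = 0.05524 hr

Final: 0.05524 hr


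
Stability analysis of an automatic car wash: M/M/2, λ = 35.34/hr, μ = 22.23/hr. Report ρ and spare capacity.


Total capacity cμ = 2·22.23 = 44.46/hr
ρ = λ/(cμ) = 35.34/44.46 = 0.7949
Stable ⇔ ρ < 1: YES
Spare capacity = cμ − λ = 44.46 − 35.34 = 9.12/hr

Final: ρ = 0.7949; stable; margin = 9.12/hr


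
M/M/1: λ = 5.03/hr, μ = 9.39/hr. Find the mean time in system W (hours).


W = 1/(μ−λ) = 1/(9.39 − 5.03) = 1/4.36 = 0.2294 hr

Final: 0.2294 hr


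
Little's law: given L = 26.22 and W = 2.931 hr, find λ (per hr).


λ = L/W = 26.22/2.931 = 8.9458 /hr

Final: 8.9458 /hr


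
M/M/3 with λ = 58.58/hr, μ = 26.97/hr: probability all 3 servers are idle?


a = λ/μ = 58.58/26.97 = 2.1720; ρ = a/c = 0.7240
Σ_{k=0}^{2} a^k/k! (terms k=0..2) = 1.00000 + 2.17204 + 2.35889 = 5.53093
Tail: a^3/(3!(1−ρ)) = 10.24720/(6·0.2760) = 6.18824
P₀ = 1/(5.53093 + 6.18824) = 1/11.71917 = 0.085330

Final: 0.085330


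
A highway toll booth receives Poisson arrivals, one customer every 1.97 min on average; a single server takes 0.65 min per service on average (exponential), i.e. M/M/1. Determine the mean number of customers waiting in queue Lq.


λ = 60/1.97 = 30.4569 /hr
μ = 60/0.65 = 92.3077 /hr
ρ = λ/μ = 30.4569/92.3077 = 0.3299
Lq = ρ²/(1−ρ) = 0.1089/0.6701 = 0.1625

Final: 0.1625


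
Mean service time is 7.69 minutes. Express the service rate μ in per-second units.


μ = 1/(service time) in consistent units.
1 second = 0.0166667 min, so μ = 0.0166667/7.69 = 0.002167 per second

Final: 0.002167 /sec


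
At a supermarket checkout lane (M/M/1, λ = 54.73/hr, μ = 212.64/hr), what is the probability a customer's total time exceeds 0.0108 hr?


W ~ Exponential(μ−λ) for M/M/1.
μ − λ = 212.64 − 54.73 = 157.9100
P(W > t) = e^{−(μ−λ)t} = e^{−1.7054} = 0.181695

Final: 0.181695


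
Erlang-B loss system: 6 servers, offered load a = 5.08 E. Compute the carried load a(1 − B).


B(6,5.08) = 0.197854 (Erlang-B)
Carried load = a(1 − B) = 5.08·(1 − 0.197854) = 5.08·0.802146 = 4.0749 E

Final: 4.0749 Erlangs


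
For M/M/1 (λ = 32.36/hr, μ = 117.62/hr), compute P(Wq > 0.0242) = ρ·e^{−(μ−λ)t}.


ρ = 32.36/117.62 = 0.2751
P(Wq > t) = ρ·e^{−(μ−λ)t} = 0.2751·e^{−2.0633}
= 0.2751·0.127035 = 0.034950

Final: 0.034950


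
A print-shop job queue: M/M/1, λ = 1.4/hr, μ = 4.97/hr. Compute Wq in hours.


ρ = 1.4/4.97 = 0.2817
Wq = ρ/(μ−λ) = 0.2817/(4.97 − 1.4) = 0.2817/3.57 = 0.07890 hr

Final: 0.07890 hr


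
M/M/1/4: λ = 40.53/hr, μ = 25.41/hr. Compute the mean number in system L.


ρ = 40.53/25.41 = 1.5950
L = ρ[1 − (K+1)ρ^K + Kρ^(K+1)] / [(1−ρ)(1−ρ^(K+1))]
Numerator: 1.5950·(1 − 5·6.472734 + 4·10.324278) = 15.844252
Denominator: (-0.5950)·(-9.324278) = 5.548331
L = 15.844252/5.548331 = 2.8557

Final: 2.8557


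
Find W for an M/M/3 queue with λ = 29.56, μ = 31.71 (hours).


a = 0.9322; ρ = 0.3107; P₀ = 0.390233
Lq = P₀·a^c·ρ/(c!(1−ρ)²) = 0.03446
Wq = Lq/λ = 0.03446/29.56 = 0.001166 hr
W = Wq + 1/μ = 0.001166 + 0.03154 = 0.03270 hr

Final: 0.03270 hr


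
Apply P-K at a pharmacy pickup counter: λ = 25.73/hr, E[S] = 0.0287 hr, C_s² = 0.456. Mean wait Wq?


ρ = λ·E[S] = 25.73·0.0287 = 0.7385
E[S²] = E[S]²(1+C_s²) = 0.0287²·(1+0.456) = 0.001199
Wq = λ·E[S²]/(2(1−ρ)) = 25.73·0.001199/(2·0.2615) = 0.05899 hr

Final: 0.05899 hr


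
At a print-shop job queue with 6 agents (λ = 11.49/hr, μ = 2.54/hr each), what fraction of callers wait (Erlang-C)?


a = λ/μ = 4.5236; ρ = a/6 = 0.7539
P₀ = 0.008867 (from M/M/c formula)
C(c,a) = [a^c/(c!(1−ρ))]·P₀ = [8568.75790/(720·0.2461)]·0.008867
= 48.36588·0.008867 = 0.428845

Final: 0.428845


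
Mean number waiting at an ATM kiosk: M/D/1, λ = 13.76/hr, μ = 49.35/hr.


ρ = 13.76/49.35 = 0.2788
M/D/1: Lq = ρ²/(2(1−ρ)) = 0.07774/(2·0.7212) = 0.05390

Final: 0.05390


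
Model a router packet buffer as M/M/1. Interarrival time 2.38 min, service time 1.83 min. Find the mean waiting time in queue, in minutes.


λ = 60/2.38 = 25.2101 /hr
μ = 60/1.83 = 32.7869 /hr
ρ = λ/μ = 25.2101/32.7869 = 0.7689
Wq = ρ/(μ−λ) = 0.7689/(32.7869−25.2101) = 0.10148 hr
In minutes: 0.10148·60 = 6.089 min

Final: 6.089 min


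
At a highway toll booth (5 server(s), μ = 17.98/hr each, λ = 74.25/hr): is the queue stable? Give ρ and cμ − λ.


Total capacity cμ = 5·17.98 = 89.90/hr
ρ = λ/(cμ) = 74.25/89.90 = 0.8259
Stable ⇔ ρ < 1: YES
Spare capacity = cμ − λ = 89.90 − 74.25 = 15.65/hr

Final: ρ = 0.8259; stable; margin = 15.65/hr


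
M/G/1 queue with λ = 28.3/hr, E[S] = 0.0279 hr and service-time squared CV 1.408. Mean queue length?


ρ = λ·E[S] = 28.3·0.0279 = 0.7896
Lq = ρ²(1+C_s²)/(2(1−ρ)) = 0.6234·(1+1.408)/(2·0.2104)
= 0.6234·2.4080/0.4209 = 3.56698

Final: 3.56698


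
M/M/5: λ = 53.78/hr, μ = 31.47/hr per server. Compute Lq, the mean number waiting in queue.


a = λ/μ = 1.7089; ρ = a/5 = 0.3418
P₀ = 0.180477
Lq = P₀·a^c·ρ / (c!·(1−ρ)²) = 0.180477·14.57539·0.3418/(120·0.43325)
= 0.01729

Final: 0.01729


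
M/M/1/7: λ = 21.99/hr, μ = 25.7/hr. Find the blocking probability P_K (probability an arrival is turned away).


ρ = λ/μ = 21.99/25.7 = 0.8556
P_K = (1−ρ)ρ^K/(1−ρ^(K+1)) = (0.1444·0.335772)/(1 − 0.287301)
= 0.048471/0.712699 = 0.068011

Final: 0.068011


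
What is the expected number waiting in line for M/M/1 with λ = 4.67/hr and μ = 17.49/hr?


ρ = 4.67/17.49 = 0.2670
Lq = ρ²/(1−ρ) = 0.07129/0.7330 = 0.09726

Final: 0.09726


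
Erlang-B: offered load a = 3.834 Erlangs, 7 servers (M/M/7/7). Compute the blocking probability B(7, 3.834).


B(c,a) = (a^c/c!) / Σ_{k=0}^{c} a^k/k!
a^7/7! = 2.416207
Σ terms (k=0..7): 1.00000 + 3.83400 + 7.34978 + 9.39302 + 9.00321 + 6.90366 + 4.41144 + 2.41621 = 44.311304
B = 2.416207/44.311304 = 0.054528

Final: 0.054528


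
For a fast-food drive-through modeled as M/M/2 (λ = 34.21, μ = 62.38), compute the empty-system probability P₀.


a = λ/μ = 34.21/62.38 = 0.5484; ρ = a/c = 0.2742
Σ_{k=0}^{1} a^k/k! (terms k=0..1) = 1.00000 + 0.54841 = 1.54841
Tail: a^2/(2!(1−ρ)) = 0.30076/(2·0.7258) = 0.20719
P₀ = 1/(1.54841 + 0.20719) = 1/1.75560 = 0.569604

Final: 0.569604


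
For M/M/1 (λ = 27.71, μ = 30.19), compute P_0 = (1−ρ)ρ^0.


ρ = 27.71/30.19 = 0.9179
P_n = (1−ρ)·ρ^n = (1 − 0.9179)·0.9179^0 = 0.08215·1.000000 = 0.082146

Final: 0.082146


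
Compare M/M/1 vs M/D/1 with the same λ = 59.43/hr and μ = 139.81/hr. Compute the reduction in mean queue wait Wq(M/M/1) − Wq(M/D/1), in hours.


ρ = 59.43/139.81 = 0.4251
Wq(M/M/1) = ρ/(μ−λ) = 0.4251/80.38 = 0.005288 hr
Wq(M/D/1) = ρ/(2(μ−λ)) = 0.002644 hr
Savings = 0.005288 − 0.002644 = 0.002644 hr

Final: 0.002644 hr


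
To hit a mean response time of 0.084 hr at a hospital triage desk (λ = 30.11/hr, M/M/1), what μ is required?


W = 1/(μ−λ) ⇒ μ − λ = 1/W = 1/0.084 = 11.9048
μ = λ + 1/W = 30.11 + 11.9048 = 42.0148 per hr

Final: 42.0148 /hr


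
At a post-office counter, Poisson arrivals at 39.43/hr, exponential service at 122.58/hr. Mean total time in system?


W = 1/(μ−λ) = 1/(122.58 − 39.43) = 1/83.15 = 0.01203 hr

Final: 0.01203 hr


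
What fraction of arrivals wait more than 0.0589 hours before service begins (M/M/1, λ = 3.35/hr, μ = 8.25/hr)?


ρ = 3.35/8.25 = 0.4061
P(Wq > t) = ρ·e^{−(μ−λ)t} = 0.4061·e^{−0.2886}
= 0.4061·0.749304 = 0.304263

Final: 0.304263


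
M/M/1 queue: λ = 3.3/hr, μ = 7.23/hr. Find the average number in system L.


ρ = λ/μ = 3.3/7.23 = 0.4564
L = ρ/(1−ρ) = 0.4564/(1 − 0.4564) = 0.4564/0.5436 = 0.8397

Final: 0.8397


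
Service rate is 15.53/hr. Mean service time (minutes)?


Mean service time = 1/μ = 1/15.53 hour = 0.06439 hour
In minutes: 0.06439 × 60 = 3.8635 min

Final: 3.8635 min


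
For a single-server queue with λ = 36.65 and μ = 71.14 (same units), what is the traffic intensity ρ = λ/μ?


ρ = λ/μ = 36.65/71.14 = 0.5152

Final: 0.5152


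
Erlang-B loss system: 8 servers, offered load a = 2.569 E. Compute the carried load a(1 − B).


B(8,2.569) = 0.003610 (Erlang-B)
Carried load = a(1 − B) = 2.569·(1 − 0.003610) = 2.569·0.996390 = 2.5597 E

Final: 2.5597 Erlangs


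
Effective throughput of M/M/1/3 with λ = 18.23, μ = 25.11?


ρ = 0.7260; P_K = (1−ρ)ρ^3/(1−ρ^4) = 0.145183
λ_eff = λ(1 − P_K) = 18.23·(1 − 0.145183) = 18.23·0.854817 = 15.5833 /hr

Final: 15.5833 /hr


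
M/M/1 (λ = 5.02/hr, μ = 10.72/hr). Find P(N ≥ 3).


ρ = 5.02/10.72 = 0.4683
P(N ≥ n) = ρ^n = 0.4683^3 = 0.102690

Final: 0.102690


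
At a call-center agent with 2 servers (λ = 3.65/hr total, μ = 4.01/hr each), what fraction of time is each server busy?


ρ = λ/(cμ) = 3.65/(2·4.01) = 3.65/8.02 = 0.4551

Final: 0.4551


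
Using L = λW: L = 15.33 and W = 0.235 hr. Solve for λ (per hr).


λ = L/W = 15.33/0.235 = 65.2340 /hr

Final: 65.2340 /hr


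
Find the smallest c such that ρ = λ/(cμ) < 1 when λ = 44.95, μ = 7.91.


Stability requires cμ > λ ⇔ c > λ/μ.
λ/μ = 44.95/7.91 = 5.6827
Minimum integer c = ⌊5.6827⌋ + 1 = 6
Check: 6·7.91 = 47.46 > 44.95, while 5·7.91 = 39.55 ≤ 44.95

Final: 6 servers


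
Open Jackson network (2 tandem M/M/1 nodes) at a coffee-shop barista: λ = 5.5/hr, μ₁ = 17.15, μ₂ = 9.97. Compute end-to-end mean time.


Each node sees arrival rate λ = 5.5/hr (tandem ⇒ throughput preserved).
W₁ = 1/(μ₁−λ) = 1/(17.15−5.5) = 0.08584 hr
W₂ = 1/(μ₂−λ) = 1/(9.97−5.5) = 0.22371 hr
W_total = W₁ + W₂ = 0.08584 + 0.22371 = 0.30955 hr

Final: 0.30955 hr


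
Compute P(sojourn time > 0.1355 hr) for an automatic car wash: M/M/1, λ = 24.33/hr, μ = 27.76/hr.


W ~ Exponential(μ−λ) for M/M/1.
μ − λ = 27.76 − 24.33 = 3.4300
P(W > t) = e^{−(μ−λ)t} = e^{−0.4648} = 0.628283

Final: 0.628283


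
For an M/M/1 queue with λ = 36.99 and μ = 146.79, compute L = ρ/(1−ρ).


ρ = λ/μ = 36.99/146.79 = 0.2520
L = ρ/(1−ρ) = 0.2520/(1 − 0.2520) = 0.2520/0.7480 = 0.3369

Final: 0.3369


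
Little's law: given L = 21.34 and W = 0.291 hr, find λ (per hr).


λ = L/W = 21.34/0.291 = 73.3333 /hr

Final: 73.3333 /hr


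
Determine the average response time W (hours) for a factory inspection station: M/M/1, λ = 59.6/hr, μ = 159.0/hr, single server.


W = 1/(μ−λ) = 1/(159.0 − 59.6) = 1/99.40 = 0.01006 hr

Final: 0.01006 hr


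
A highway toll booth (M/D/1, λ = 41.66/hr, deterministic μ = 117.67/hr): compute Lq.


ρ = 41.66/117.67 = 0.3540
M/D/1: Lq = ρ²/(2(1−ρ)) = 0.1253/(2·0.6460) = 0.09702

Final: 0.09702


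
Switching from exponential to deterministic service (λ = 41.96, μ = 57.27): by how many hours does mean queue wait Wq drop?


ρ = 41.96/57.27 = 0.7327
Wq(M/M/1) = ρ/(μ−λ) = 0.7327/15.31 = 0.04786 hr
Wq(M/D/1) = ρ/(2(μ−λ)) = 0.02393 hr
Savings = 0.04786 − 0.02393 = 0.02393 hr

Final: 0.02393 hr


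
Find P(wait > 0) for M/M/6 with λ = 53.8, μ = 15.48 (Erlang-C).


a = λ/μ = 3.4755; ρ = a/6 = 0.5792
P₀ = 0.029733 (from M/M/c formula)
C(c,a) = [a^c/(c!(1−ρ))]·P₀ = [1762.25161/(720·0.4208)]·0.029733
= 5.81705·0.029733 = 0.172957

Final: 0.172957


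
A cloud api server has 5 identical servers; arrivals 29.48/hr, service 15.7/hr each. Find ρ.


ρ = λ/(cμ) = 29.48/(5·15.7) = 29.48/78.50 = 0.3755

Final: 0.3755


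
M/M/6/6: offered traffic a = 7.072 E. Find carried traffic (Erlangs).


B(6,7.072) = 0.335805 (Erlang-B)
Carried load = a(1 − B) = 7.072·(1 − 0.335805) = 7.072·0.664195 = 4.6972 E

Final: 4.6972 Erlangs


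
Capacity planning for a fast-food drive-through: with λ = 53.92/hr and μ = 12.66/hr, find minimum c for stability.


Stability requires cμ > λ ⇔ c > λ/μ.
λ/μ = 53.92/12.66 = 4.2591
Minimum integer c = ⌊4.2591⌋ + 1 = 5
Check: 5·12.66 = 63.30 > 53.92, while 4·12.66 = 50.64 ≤ 53.92

Final: 5 servers


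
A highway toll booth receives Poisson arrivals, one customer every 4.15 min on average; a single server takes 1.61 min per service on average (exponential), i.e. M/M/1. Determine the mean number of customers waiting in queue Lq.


λ = 60/4.15 = 14.4578 /hr
μ = 60/1.61 = 37.2671 /hr
ρ = λ/μ = 14.4578/37.2671 = 0.3880
Lq = ρ²/(1−ρ) = 0.1505/0.6120 = 0.2459

Final: 0.2459


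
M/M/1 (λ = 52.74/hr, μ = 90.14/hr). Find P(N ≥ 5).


ρ = 52.74/90.14 = 0.5851
P(N ≥ n) = ρ^n = 0.5851^5 = 0.068567

Final: 0.068567


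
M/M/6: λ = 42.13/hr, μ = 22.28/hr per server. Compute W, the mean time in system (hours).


a = 1.8909; ρ = 0.3152; P₀ = 0.150772
Lq = P₀·a^c·ρ/(c!(1−ρ)²) = 0.006433
Wq = Lq/λ = 0.006433/42.13 = 0.0001527 hr
W = Wq + 1/μ = 0.0001527 + 0.04488 = 0.04504 hr

Final: 0.04504 hr


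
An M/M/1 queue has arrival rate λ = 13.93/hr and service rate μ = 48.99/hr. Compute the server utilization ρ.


ρ = λ/μ = 13.93/48.99 = 0.2843

Final: 0.2843


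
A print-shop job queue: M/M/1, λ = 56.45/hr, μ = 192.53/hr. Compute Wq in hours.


ρ = 56.45/192.53 = 0.2932
Wq = ρ/(μ−λ) = 0.2932/(192.53 − 56.45) = 0.2932/136.08 = 0.002155 hr

Final: 0.002155 hr


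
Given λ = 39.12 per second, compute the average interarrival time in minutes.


Mean interarrival time = 1/λ = 1/39.12 second = 0.02556 second
In minutes: 0.02556 × 0.0166667 = 0.0004260 min

Final: 0.0004260 min


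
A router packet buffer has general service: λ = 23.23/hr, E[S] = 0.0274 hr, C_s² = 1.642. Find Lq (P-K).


ρ = λ·E[S] = 23.23·0.0274 = 0.6365
Lq = ρ²(1+C_s²)/(2(1−ρ)) = 0.4051·(1+1.642)/(2·0.3635)
= 0.4051·2.6420/0.7270 = 1.47231

Final: 1.47231


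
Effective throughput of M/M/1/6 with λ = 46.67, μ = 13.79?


ρ = 3.3843; P_K = (1−ρ)ρ^6/(1−ρ^7) = 0.704660
λ_eff = λ(1 − P_K) = 46.67·(1 − 0.704660) = 46.67·0.295340 = 13.7835 /hr

Final: 13.7835 /hr


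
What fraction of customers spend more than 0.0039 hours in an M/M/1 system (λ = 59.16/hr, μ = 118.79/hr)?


W ~ Exponential(μ−λ) for M/M/1.
μ − λ = 118.79 − 59.16 = 59.6300
P(W > t) = e^{−(μ−λ)t} = e^{−0.2326} = 0.792505

Final: 0.792505


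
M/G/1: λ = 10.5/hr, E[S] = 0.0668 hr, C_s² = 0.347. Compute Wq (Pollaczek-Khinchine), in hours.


ρ = λ·E[S] = 10.5·0.0668 = 0.7014
E[S²] = E[S]²(1+C_s²) = 0.0668²·(1+0.347) = 0.006011
Wq = λ·E[S²]/(2(1−ρ)) = 10.5·0.006011/(2·0.2986) = 0.10568 hr

Final: 0.10568 hr


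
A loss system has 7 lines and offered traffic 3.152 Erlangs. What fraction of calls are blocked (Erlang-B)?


B(c,a) = (a^c/c!) / Σ_{k=0}^{c} a^k/k!
a^7/7! = 0.613300
Σ terms (k=0..7): 1.00000 + 3.15200 + 4.96755 + 5.21924 + 4.11276 + 2.59269 + 1.36202 + 0.61330 = 23.019565
B = 0.613300/23.019565 = 0.026643

Final: 0.026643


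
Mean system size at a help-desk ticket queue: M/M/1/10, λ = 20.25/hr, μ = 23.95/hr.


ρ = 20.25/23.95 = 0.8455
L = ρ[1 − (K+1)ρ^K + Kρ^(K+1)] / [(1−ρ)(1−ρ^(K+1))]
Numerator: 0.8455·(1 − 11·0.186722 + 10·0.157875) = 0.443737
Denominator: (0.1545)·(0.842125) = 0.130099
L = 0.443737/0.130099 = 3.4108

Final: 3.4108


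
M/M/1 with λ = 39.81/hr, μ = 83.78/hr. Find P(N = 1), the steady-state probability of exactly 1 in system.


ρ = 39.81/83.78 = 0.4752
P_n = (1−ρ)·ρ^n = (1 − 0.4752)·0.4752^1 = 0.5248·0.475173 = 0.249384

Final: 0.249384


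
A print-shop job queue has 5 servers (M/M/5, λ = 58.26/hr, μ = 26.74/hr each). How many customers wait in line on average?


a = λ/μ = 2.1788; ρ = a/5 = 0.4358
P₀ = 0.111857
Lq = P₀·a^c·ρ / (c!·(1−ρ)²) = 0.111857·49.09592·0.4358/(120·0.31838)
= 0.06264

Final: 0.06264


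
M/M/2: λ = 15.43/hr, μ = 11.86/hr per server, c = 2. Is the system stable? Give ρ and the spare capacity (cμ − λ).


Total capacity cμ = 2·11.86 = 23.72/hr
ρ = λ/(cμ) = 15.43/23.72 = 0.6505
Stable ⇔ ρ < 1: YES
Spare capacity = cμ − λ = 23.72 − 15.43 = 8.29/hr

Final: ρ = 0.6505; stable; margin = 8.29/hr


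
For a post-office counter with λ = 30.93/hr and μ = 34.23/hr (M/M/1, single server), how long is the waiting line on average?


ρ = 30.93/34.23 = 0.9036
Lq = ρ²/(1−ρ) = 0.8165/0.09641 = 8.4691

Final: 8.4691


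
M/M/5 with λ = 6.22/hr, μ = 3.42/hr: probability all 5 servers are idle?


a = λ/μ = 6.22/3.42 = 1.8187; ρ = a/c = 0.3637
Σ_{k=0}^{4} a^k/k! (terms k=0..4) = 1.00000 + 1.81871 + 1.65386 + 1.00263 + 0.45588 = 5.93108
Tail: a^5/(5!(1−ρ)) = 19.89855/(120·0.6363) = 0.26062
P₀ = 1/(5.93108 + 0.26062) = 1/6.19170 = 0.161507

Final: 0.161507


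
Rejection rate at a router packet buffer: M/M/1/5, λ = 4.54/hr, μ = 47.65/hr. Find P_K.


ρ = λ/μ = 4.54/47.65 = 0.09528
P_K = (1−ρ)ρ^K/(1−ρ^(K+1)) = (0.9047·0.000007852)/(1 − 0.0000007481)
= 0.000007104/0.999999 = 0.000007104

Final: 0.000007104


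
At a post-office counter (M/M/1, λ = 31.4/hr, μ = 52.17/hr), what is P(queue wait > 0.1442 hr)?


ρ = 31.4/52.17 = 0.6019
P(Wq > t) = ρ·e^{−(μ−λ)t} = 0.6019·e^{−2.9950}
= 0.6019·0.050035 = 0.030115

Final: 0.030115


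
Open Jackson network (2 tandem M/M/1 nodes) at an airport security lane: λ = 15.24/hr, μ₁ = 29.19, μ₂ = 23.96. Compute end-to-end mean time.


Each node sees arrival rate λ = 15.24/hr (tandem ⇒ throughput preserved).
W₁ = 1/(μ₁−λ) = 1/(29.19−15.24) = 0.07168 hr
W₂ = 1/(μ₂−λ) = 1/(23.96−15.24) = 0.11468 hr
W_total = W₁ + W₂ = 0.07168 + 0.11468 = 0.18636 hr

Final: 0.18636 hr


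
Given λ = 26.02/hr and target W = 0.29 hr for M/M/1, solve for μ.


W = 1/(μ−λ) ⇒ μ − λ = 1/W = 1/0.29 = 3.4483
μ = λ + 1/W = 26.02 + 3.4483 = 29.4683 per hr

Final: 29.4683 /hr


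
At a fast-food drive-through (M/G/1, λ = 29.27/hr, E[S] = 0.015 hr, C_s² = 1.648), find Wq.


ρ = λ·E[S] = 29.27·0.015 = 0.4390
E[S²] = E[S]²(1+C_s²) = 0.015²·(1+1.648) = 0.0005958
Wq = λ·E[S²]/(2(1−ρ)) = 29.27·0.0005958/(2·0.5610) = 0.01554 hr

Final: 0.01554 hr


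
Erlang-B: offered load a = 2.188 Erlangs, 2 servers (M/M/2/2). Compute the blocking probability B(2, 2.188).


B(c,a) = (a^c/c!) / Σ_{k=0}^{c} a^k/k!
a^2/2! = 2.393672
Σ terms (k=0..2): 1.00000 + 2.18800 + 2.39367 = 5.581672
B = 2.393672/5.581672 = 0.428845

Final: 0.428845


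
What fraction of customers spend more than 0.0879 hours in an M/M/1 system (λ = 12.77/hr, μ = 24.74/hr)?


W ~ Exponential(μ−λ) for M/M/1.
μ − λ = 24.74 − 12.77 = 11.9700
P(W > t) = e^{−(μ−λ)t} = e^{−1.0522} = 0.349182

Final: 0.349182


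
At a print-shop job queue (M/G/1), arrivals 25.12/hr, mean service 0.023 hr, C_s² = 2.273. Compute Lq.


ρ = λ·E[S] = 25.12·0.023 = 0.5778
Lq = ρ²(1+C_s²)/(2(1−ρ)) = 0.3338·(1+2.273)/(2·0.4222)
= 0.3338·3.2730/0.8445 = 1.29375

Final: 1.29375
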